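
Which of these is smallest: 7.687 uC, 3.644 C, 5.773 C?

7.687 uC = 0.000007687 C
3.644 C = 3.644 C
5.773 C = 5.773 C

7.687 uC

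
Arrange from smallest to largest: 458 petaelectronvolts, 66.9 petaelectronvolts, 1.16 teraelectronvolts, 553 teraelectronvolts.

1.16 teraelectronvolts < 553 teraelectronvolts < 66.9 petaelectronvolts < 458 petaelectronvolts

458 petaelectronvolts = 458000000000000000 electronvolts
66.9 petaelectronvolts = 66900000000000000 electronvolts
1.16 teraelectronvolts = 1160000000000 electronvolts
553 teraelectronvolts = 553000000000000 electronvolts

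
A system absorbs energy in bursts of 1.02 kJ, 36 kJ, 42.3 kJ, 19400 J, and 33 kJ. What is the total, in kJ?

131.72 kJ

In kJ:
  1.02 kJ → 1.02
  36 kJ → 36
  42.3 kJ → 42.3
  19400 J = 19400 × 10^-3 kJ = 19.4
  33 kJ → 33
Sum: 1.02 + 36 + 42.3 + 19.4 + 33 = 131.72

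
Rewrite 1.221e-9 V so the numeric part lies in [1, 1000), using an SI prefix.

= 1.221e-9 V; 1e-9 is nano.

1.221 nV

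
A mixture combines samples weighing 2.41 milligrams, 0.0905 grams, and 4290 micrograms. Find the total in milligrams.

In milligrams:
  2.41 milligrams → 2.41
  0.0905 grams = 0.0905e3 milligrams = 90.5
  4290 micrograms = 4290e-3 milligrams = 4.29
Sum: 2.41 + 90.5 + 4.29 = 97.2

97.2 milligrams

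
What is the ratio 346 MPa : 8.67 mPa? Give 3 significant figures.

(346 × 10⁶) / (8.67 × 10⁻³) = 39.91 × 10⁹

39900000000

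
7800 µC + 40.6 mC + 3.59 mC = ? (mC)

In mC:
  7800 µC = 7800 × 10⁻³ mC = 7.8
  40.6 mC → 40.6
  3.59 mC → 3.59
Sum: 7.8 + 40.6 + 3.59 = 51.99

51.99 mC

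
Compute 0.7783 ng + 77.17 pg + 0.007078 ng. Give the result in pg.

In pg:
  0.7783 ng = 0.7783e3 pg = 778.3
  77.17 pg → 77.17
  0.007078 ng = 0.007078e3 pg = 7.078
Sum: 778.3 + 77.17 + 7.078 = 862.548

862.548 pg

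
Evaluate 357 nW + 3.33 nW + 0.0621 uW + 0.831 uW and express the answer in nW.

In nW:
  357 nW → 357
  3.33 nW → 3.33
  0.0621 uW = 0.0621 × 10^3 nW = 62.1
  0.831 uW = 0.831 × 10^3 nW = 831
Sum: 357 + 3.33 + 62.1 + 831 = 1253.43

1253.43 nW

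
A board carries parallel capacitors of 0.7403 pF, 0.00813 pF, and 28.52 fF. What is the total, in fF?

In fF:
  0.7403 pF = 0.7403 × 10^3 fF = 740.3
  0.00813 pF = 0.00813 × 10^3 fF = 8.13
  28.52 fF → 28.52
Sum: 740.3 + 8.13 + 28.52 = 776.95

776.95 fF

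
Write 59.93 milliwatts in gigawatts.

0.00000000005993 gigawatts

milli = 10^-3, giga = 10^9; factor is 10^-12.
59.93 × 10^-12 = 0.00000000005993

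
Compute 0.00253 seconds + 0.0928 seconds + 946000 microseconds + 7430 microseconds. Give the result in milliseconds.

1048.76 milliseconds

In milliseconds:
  0.00253 seconds = 0.00253 × 10^3 milliseconds = 2.53
  0.0928 seconds = 0.0928 × 10^3 milliseconds = 92.8
  946000 microseconds = 946000 × 10^-3 milliseconds = 946
  7430 microseconds = 7430 × 10^-3 milliseconds = 7.43
Sum: 2.53 + 92.8 + 946 + 7.43 = 1048.76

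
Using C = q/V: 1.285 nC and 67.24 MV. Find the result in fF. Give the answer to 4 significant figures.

(1.285 × 10^-9) / (67.24 × 10^6) = 0.0191106 × 10^-15 F

0.01911 fF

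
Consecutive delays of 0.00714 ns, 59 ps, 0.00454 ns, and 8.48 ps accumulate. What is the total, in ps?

79.16 ps

In ps:
  0.00714 ns = 0.00714 × 10³ ps = 7.14
  59 ps → 59
  0.00454 ns = 0.00454 × 10³ ps = 4.54
  8.48 ps → 8.48
Sum: 7.14 + 59 + 4.54 + 8.48 = 79.16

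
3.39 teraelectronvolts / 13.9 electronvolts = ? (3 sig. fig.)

244000000000

(3.39 × 10¹²) / (13.9) = 0.2439 × 10¹²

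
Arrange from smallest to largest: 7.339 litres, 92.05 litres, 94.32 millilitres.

94.32 millilitres < 7.339 litres < 92.05 litres

7.339 litres = 7.339 litres
92.05 litres = 92.05 litres
94.32 millilitres = 0.09432 litres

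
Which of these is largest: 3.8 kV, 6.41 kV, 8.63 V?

3.8 kV = 3800 V
6.41 kV = 6410 V
8.63 V = 8.63 V

6.41 kV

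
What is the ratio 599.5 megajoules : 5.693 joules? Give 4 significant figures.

(599.5 × 10⁶) / (5.693) = 105.3 × 10⁶

105300000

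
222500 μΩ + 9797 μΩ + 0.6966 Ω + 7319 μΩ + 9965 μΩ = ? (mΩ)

In mΩ:
  222500 μΩ = 222500e-3 mΩ = 222.5
  9797 μΩ = 9797e-3 mΩ = 9.797
  0.6966 Ω = 0.6966e3 mΩ = 696.6
  7319 μΩ = 7319e-3 mΩ = 7.319
  9965 μΩ = 9965e-3 mΩ = 9.965
Sum: 222.5 + 9.797 + 696.6 + 7.319 + 9.965 = 946.181

946.181 mΩ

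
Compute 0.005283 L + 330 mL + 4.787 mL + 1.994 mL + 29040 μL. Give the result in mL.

In mL:
  0.005283 L = 0.005283 × 10³ mL = 5.283
  330 mL → 330
  4.787 mL → 4.787
  1.994 mL → 1.994
  29040 μL = 29040 × 10⁻³ mL = 29.04
Sum: 5.283 + 330 + 4.787 + 1.994 + 29.04 = 371.104

371.104 mL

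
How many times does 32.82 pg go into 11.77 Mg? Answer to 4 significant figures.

(11.77 × 10^6) / (32.82 × 10^-12) = 0.35862 × 10^18

358600000000000000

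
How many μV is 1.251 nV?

nano = 10⁻⁹, micro = 10⁻⁶; factor is 10⁻³.
1.251 × 10⁻³ = 0.001251

0.001251 μV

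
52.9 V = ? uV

52900000 uV

(no prefix) = 10⁰, micro = 10⁻⁶; factor is 10⁶.
52.9 × 10⁶ = 52900000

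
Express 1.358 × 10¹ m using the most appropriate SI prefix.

= 13.58 m; mantissa already in [1, 1000).

13.58 m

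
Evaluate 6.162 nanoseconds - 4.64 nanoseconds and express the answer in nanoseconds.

In nanoseconds:
  6.162 nanoseconds → 6.162
  4.64 nanoseconds → 4.64
Difference: 6.162 - 4.64 = 1.522

1.522 nanoseconds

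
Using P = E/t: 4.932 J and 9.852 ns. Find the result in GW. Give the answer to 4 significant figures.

(4.932) / (9.852e-9) = 0.500609e9 W

0.5006 GW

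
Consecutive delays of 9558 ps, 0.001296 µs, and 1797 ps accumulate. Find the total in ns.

12.651 ns

In ns:
  9558 ps = 9558 × 10^-3 ns = 9.558
  0.001296 µs = 0.001296 × 10^3 ns = 1.296
  1797 ps = 1797 × 10^-3 ns = 1.797
Sum: 9.558 + 1.296 + 1.797 = 12.651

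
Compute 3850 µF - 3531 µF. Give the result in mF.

In mF:
  3850 µF = 3850 × 10^-3 mF = 3.85
  3531 µF = 3531 × 10^-3 mF = 3.531
Difference: 3.85 - 3.531 = 0.319

0.319 mF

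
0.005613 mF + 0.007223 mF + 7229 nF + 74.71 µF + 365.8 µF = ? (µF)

In µF:
  0.005613 mF = 0.005613 × 10^3 µF = 5.613
  0.007223 mF = 0.007223 × 10^3 µF = 7.223
  7229 nF = 7229 × 10^-3 µF = 7.229
  74.71 µF → 74.71
  365.8 µF → 365.8
Sum: 5.613 + 7.223 + 7.229 + 74.71 + 365.8 = 460.575

460.575 µF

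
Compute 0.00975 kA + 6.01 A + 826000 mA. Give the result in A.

841.76 A

In A:
  0.00975 kA = 0.00975 × 10³ A = 9.75
  6.01 A → 6.01
  826000 mA = 826000 × 10⁻³ A = 826
Sum: 9.75 + 6.01 + 826 = 841.76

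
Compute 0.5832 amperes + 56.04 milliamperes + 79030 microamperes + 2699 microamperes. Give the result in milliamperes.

720.969 milliamperes

In milliamperes:
  0.5832 amperes = 0.5832 × 10^3 milliamperes = 583.2
  56.04 milliamperes → 56.04
  79030 microamperes = 79030 × 10^-3 milliamperes = 79.03
  2699 microamperes = 2699 × 10^-3 milliamperes = 2.699
Sum: 583.2 + 56.04 + 79.03 + 2.699 = 720.969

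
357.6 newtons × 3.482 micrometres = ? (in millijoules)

1.2451632 millijoules

357.6 × 3.482e-6 = 1245.1632e-6 J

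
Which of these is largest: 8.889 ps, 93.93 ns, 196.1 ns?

8.889 ps = 0.000000000008889 s
93.93 ns = 0.00000009393 s
196.1 ns = 0.0000001961 s

196.1 ns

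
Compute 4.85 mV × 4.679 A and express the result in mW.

22.69315 mW

4.85 × 10^-3 × 4.679 = 22.69315 × 10^-3 W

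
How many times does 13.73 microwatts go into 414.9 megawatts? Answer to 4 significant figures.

30220000000000

(414.9e6) / (13.73e-6) = 30.218e12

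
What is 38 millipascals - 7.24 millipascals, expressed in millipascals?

In millipascals:
  38 millipascals → 38
  7.24 millipascals → 7.24
Difference: 38 - 7.24 = 30.76

30.76 millipascals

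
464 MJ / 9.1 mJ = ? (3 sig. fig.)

(464 × 10⁶) / (9.1 × 10⁻³) = 50.99 × 10⁹

51000000000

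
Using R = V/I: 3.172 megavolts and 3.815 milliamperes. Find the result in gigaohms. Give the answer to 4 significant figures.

(3.172e6) / (3.815e-3) = 0.831455e9 Ω

0.8315 gigaohms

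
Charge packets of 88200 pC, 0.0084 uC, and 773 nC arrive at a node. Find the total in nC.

In nC:
  88200 pC = 88200 × 10^-3 nC = 88.2
  0.0084 uC = 0.0084 × 10^3 nC = 8.4
  773 nC → 773
Sum: 88.2 + 8.4 + 773 = 869.6

869.6 nC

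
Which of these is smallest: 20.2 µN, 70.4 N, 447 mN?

20.2 µN

20.2 µN = 0.0000202 N
70.4 N = 70.4 N
447 mN = 0.447 N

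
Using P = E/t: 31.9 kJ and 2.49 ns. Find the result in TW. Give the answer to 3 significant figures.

(31.9 × 10^3) / (2.49 × 10^-9) = 12.811 × 10^12 W

12.8 TW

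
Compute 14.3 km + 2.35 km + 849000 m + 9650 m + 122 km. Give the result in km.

997.3 km

In km:
  14.3 km → 14.3
  2.35 km → 2.35
  849000 m = 849000 × 10^-3 km = 849
  9650 m = 9650 × 10^-3 km = 9.65
  122 km → 122
Sum: 14.3 + 2.35 + 849 + 9.65 + 122 = 997.3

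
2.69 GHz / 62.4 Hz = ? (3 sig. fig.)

43100000

(2.69 × 10^9) / (62.4) = 0.04311 × 10^9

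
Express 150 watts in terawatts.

(no prefix) = 10^0, tera = 10^12; factor is 10^-12.
150 × 10^-12 = 0.00000000015

0.00000000015 terawatts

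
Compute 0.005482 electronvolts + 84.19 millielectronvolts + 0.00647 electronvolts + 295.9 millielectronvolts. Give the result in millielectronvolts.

In millielectronvolts:
  0.005482 electronvolts = 0.005482 × 10^3 millielectronvolts = 5.482
  84.19 millielectronvolts → 84.19
  0.00647 electronvolts = 0.00647 × 10^3 millielectronvolts = 6.47
  295.9 millielectronvolts → 295.9
Sum: 5.482 + 84.19 + 6.47 + 295.9 = 392.042

392.042 millielectronvolts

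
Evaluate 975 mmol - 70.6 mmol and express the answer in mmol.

904.4 mmol

In mmol:
  975 mmol → 975
  70.6 mmol → 70.6
Difference: 975 - 70.6 = 904.4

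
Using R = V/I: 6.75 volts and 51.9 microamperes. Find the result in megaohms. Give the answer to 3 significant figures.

(6.75) / (51.9 × 10⁻⁶) = 0.13006 × 10⁶ Ω

0.130 megaohms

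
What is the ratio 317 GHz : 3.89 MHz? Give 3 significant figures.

81500

(317e9) / (3.89e6) = 81.49e3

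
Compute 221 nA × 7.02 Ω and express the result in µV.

221e-9 × 7.02 = 1551.42e-9 V

1.55142 µV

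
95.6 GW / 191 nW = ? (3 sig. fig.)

501000000000000000

(95.6e9) / (191e-9) = 0.5005e18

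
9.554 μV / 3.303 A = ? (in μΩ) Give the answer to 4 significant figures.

(9.554 × 10^-6) / (3.303) = 2.89252 × 10^-6 Ω

2.893 μΩ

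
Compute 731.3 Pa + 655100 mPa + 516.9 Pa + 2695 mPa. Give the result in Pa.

In Pa:
  731.3 Pa → 731.3
  655100 mPa = 655100 × 10⁻³ Pa = 655.1
  516.9 Pa → 516.9
  2695 mPa = 2695 × 10⁻³ Pa = 2.695
Sum: 731.3 + 655.1 + 516.9 + 2.695 = 1905.995

1905.995 Pa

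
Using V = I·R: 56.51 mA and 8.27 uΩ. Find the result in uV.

56.51 × 10^-3 × 8.27 × 10^-6 = 467.3377 × 10^-9 V

0.4673377 uV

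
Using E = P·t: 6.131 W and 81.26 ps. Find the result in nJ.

6.131 × 81.26 × 10⁻¹² = 498.20506 × 10⁻¹² J

0.49820506 nJ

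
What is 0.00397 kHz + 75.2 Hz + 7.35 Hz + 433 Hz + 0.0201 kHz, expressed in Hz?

539.62 Hz

In Hz:
  0.00397 kHz = 0.00397e3 Hz = 3.97
  75.2 Hz → 75.2
  7.35 Hz → 7.35
  433 Hz → 433
  0.0201 kHz = 0.0201e3 Hz = 20.1
Sum: 3.97 + 75.2 + 7.35 + 433 + 20.1 = 539.62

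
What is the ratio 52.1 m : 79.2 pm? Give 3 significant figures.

658000000000

(52.1) / (79.2 × 10⁻¹²) = 0.6578 × 10¹²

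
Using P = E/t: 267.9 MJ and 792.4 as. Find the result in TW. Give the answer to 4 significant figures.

(267.9 × 10⁶) / (792.4 × 10⁻¹⁸) = 0.338087 × 10²⁴ W

338100000000 TW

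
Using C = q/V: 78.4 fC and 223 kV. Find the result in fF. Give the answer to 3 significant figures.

0.000352 fF

(78.4 × 10⁻¹⁵) / (223 × 10³) = 0.35157 × 10⁻¹⁸ F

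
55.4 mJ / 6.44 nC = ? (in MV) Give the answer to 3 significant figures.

8.60 MV

(55.4 × 10^-3) / (6.44 × 10^-9) = 8.6025 × 10^6 V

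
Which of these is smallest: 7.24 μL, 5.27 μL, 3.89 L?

7.24 μL = 0.00000724 L
5.27 μL = 0.00000527 L
3.89 L = 3.89 L

5.27 μL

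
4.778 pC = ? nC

pico = 10⁻¹², nano = 10⁻⁹; factor is 10⁻³.
4.778 × 10⁻³ = 0.004778

0.004778 nC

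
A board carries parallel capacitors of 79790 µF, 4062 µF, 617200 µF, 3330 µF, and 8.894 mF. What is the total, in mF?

713.276 mF

In mF:
  79790 µF = 79790 × 10⁻³ mF = 79.79
  4062 µF = 4062 × 10⁻³ mF = 4.062
  617200 µF = 617200 × 10⁻³ mF = 617.2
  3330 µF = 3330 × 10⁻³ mF = 3.33
  8.894 mF → 8.894
Sum: 79.79 + 4.062 + 617.2 + 3.33 + 8.894 = 713.276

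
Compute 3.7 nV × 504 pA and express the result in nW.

0.0000000018648 nW

3.7 × 10⁻⁹ × 504 × 10⁻¹² = 1864.8 × 10⁻²¹ W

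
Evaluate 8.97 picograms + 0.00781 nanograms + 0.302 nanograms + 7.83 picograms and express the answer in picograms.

326.61 picograms

In picograms:
  8.97 picograms → 8.97
  0.00781 nanograms = 0.00781 × 10^3 picograms = 7.81
  0.302 nanograms = 0.302 × 10^3 picograms = 302
  7.83 picograms → 7.83
Sum: 8.97 + 7.81 + 302 + 7.83 = 326.61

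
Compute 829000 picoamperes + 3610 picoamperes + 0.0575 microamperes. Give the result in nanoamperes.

890.11 nanoamperes

In nanoamperes:
  829000 picoamperes = 829000 × 10^-3 nanoamperes = 829
  3610 picoamperes = 3610 × 10^-3 nanoamperes = 3.61
  0.0575 microamperes = 0.0575 × 10^3 nanoamperes = 57.5
Sum: 829 + 3.61 + 57.5 = 890.11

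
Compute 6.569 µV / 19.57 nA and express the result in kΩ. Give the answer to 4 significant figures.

0.3357 kΩ

(6.569 × 10^-6) / (19.57 × 10^-9) = 0.335667 × 10^3 Ω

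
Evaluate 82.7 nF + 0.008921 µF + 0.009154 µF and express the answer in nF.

100.775 nF

In nF:
  82.7 nF → 82.7
  0.008921 µF = 0.008921 × 10^3 nF = 8.921
  0.009154 µF = 0.009154 × 10^3 nF = 9.154
Sum: 82.7 + 8.921 + 9.154 = 100.775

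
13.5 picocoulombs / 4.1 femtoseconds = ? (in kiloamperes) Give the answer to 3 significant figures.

3.29 kiloamperes

(13.5 × 10^-12) / (4.1 × 10^-15) = 3.2927 × 10^3 A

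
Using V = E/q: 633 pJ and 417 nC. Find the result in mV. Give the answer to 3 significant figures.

1.52 mV

(633 × 10⁻¹²) / (417 × 10⁻⁹) = 1.518 × 10⁻³ V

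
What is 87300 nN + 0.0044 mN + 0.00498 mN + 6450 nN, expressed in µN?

103.13 µN

In µN:
  87300 nN = 87300 × 10⁻³ µN = 87.3
  0.0044 mN = 0.0044 × 10³ µN = 4.4
  0.00498 mN = 0.00498 × 10³ µN = 4.98
  6450 nN = 6450 × 10⁻³ µN = 6.45
Sum: 87.3 + 4.4 + 4.98 + 6.45 = 103.13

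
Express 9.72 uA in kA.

micro = 10^-6, kilo = 10^3; factor is 10^-9.
9.72 × 10^-9 = 0.00000000972

0.00000000972 kA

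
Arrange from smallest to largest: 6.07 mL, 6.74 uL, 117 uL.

6.74 uL < 117 uL < 6.07 mL

6.07 mL = 0.00607 L
6.74 uL = 0.00000674 L
117 uL = 0.000117 L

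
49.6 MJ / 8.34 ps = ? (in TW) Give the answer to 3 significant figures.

(49.6 × 10^6) / (8.34 × 10^-12) = 5.9472 × 10^18 W

5950000 TW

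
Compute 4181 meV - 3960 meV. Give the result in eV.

0.221 eV

In eV:
  4181 meV = 4181 × 10^-3 eV = 4.181
  3960 meV = 3960 × 10^-3 eV = 3.96
Difference: 4.181 - 3.96 = 0.221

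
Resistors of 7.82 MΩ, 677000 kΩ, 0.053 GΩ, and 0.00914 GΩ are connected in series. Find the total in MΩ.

746.96 MΩ

In MΩ:
  7.82 MΩ → 7.82
  677000 kΩ = 677000 × 10⁻³ MΩ = 677
  0.053 GΩ = 0.053 × 10³ MΩ = 53
  0.00914 GΩ = 0.00914 × 10³ MΩ = 9.14
Sum: 7.82 + 677 + 53 + 9.14 = 746.96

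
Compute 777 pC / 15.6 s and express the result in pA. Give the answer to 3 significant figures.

(777 × 10^-12) / (15.6) = 49.808 × 10^-12 A

49.8 pA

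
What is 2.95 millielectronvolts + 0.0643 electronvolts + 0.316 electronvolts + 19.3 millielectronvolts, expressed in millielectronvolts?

In millielectronvolts:
  2.95 millielectronvolts → 2.95
  0.0643 electronvolts = 0.0643 × 10^3 millielectronvolts = 64.3
  0.316 electronvolts = 0.316 × 10^3 millielectronvolts = 316
  19.3 millielectronvolts → 19.3
Sum: 2.95 + 64.3 + 316 + 19.3 = 402.55

402.55 millielectronvolts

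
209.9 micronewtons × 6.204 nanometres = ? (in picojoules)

209.9 × 10⁻⁶ × 6.204 × 10⁻⁹ = 1302.2196 × 10⁻¹⁵ J

1.3022196 picojoules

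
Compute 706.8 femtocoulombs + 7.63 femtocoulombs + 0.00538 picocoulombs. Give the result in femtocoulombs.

In femtocoulombs:
  706.8 femtocoulombs → 706.8
  7.63 femtocoulombs → 7.63
  0.00538 picocoulombs = 0.00538 × 10^3 femtocoulombs = 5.38
Sum: 706.8 + 7.63 + 5.38 = 719.81

719.81 femtocoulombs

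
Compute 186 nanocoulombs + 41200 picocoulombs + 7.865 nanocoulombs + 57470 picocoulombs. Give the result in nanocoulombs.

292.535 nanocoulombs

In nanocoulombs:
  186 nanocoulombs → 186
  41200 picocoulombs = 41200 × 10^-3 nanocoulombs = 41.2
  7.865 nanocoulombs → 7.865
  57470 picocoulombs = 57470 × 10^-3 nanocoulombs = 57.47
Sum: 186 + 41.2 + 7.865 + 57.47 = 292.535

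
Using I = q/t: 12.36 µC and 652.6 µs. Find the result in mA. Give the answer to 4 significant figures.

18.94 mA

(12.36 × 10^-6) / (652.6 × 10^-6) = 0.0189396 A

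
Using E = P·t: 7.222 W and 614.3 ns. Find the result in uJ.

4.4364746 uJ

7.222 × 614.3e-9 = 4436.4746e-9 J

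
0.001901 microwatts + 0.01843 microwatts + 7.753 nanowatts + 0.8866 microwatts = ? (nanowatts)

In nanowatts:
  0.001901 microwatts = 0.001901 × 10^3 nanowatts = 1.901
  0.01843 microwatts = 0.01843 × 10^3 nanowatts = 18.43
  7.753 nanowatts → 7.753
  0.8866 microwatts = 0.8866 × 10^3 nanowatts = 886.6
Sum: 1.901 + 18.43 + 7.753 + 886.6 = 914.684

914.684 nanowatts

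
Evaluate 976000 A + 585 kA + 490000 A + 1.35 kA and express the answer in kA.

In kA:
  976000 A = 976000 × 10⁻³ kA = 976
  585 kA → 585
  490000 A = 490000 × 10⁻³ kA = 490
  1.35 kA → 1.35
Sum: 976 + 585 + 490 + 1.35 = 2052.35

2052.35 kA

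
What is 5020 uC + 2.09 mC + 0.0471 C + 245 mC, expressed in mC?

299.21 mC

In mC:
  5020 uC = 5020e-3 mC = 5.02
  2.09 mC → 2.09
  0.0471 C = 0.0471e3 mC = 47.1
  245 mC → 245
Sum: 5.02 + 2.09 + 47.1 + 245 = 299.21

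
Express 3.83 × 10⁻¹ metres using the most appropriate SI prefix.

= 383 × 10⁻³ metres; 10⁻³ is milli.

383 millimetres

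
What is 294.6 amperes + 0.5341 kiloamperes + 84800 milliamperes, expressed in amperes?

In amperes:
  294.6 amperes → 294.6
  0.5341 kiloamperes = 0.5341 × 10^3 amperes = 534.1
  84800 milliamperes = 84800 × 10^-3 amperes = 84.8
Sum: 294.6 + 534.1 + 84.8 = 913.5

913.5 amperes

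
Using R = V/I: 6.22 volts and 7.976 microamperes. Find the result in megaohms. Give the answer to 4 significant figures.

0.7798 megaohms

(6.22) / (7.976 × 10^-6) = 0.77984 × 10^6 Ω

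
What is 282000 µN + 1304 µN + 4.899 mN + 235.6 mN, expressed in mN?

In mN:
  282000 µN = 282000 × 10^-3 mN = 282
  1304 µN = 1304 × 10^-3 mN = 1.304
  4.899 mN → 4.899
  235.6 mN → 235.6
Sum: 282 + 1.304 + 4.899 + 235.6 = 523.803

523.803 mN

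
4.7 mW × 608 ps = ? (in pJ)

4.7 × 10^-3 × 608 × 10^-12 = 2857.6 × 10^-15 J

2.8576 pJ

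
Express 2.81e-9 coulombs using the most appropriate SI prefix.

2.81 nanocoulombs

= 2.81e-9 coulombs; 1e-9 is nano.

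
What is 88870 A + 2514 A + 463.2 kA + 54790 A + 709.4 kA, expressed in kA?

1318.774 kA

In kA:
  88870 A = 88870 × 10⁻³ kA = 88.87
  2514 A = 2514 × 10⁻³ kA = 2.514
  463.2 kA → 463.2
  54790 A = 54790 × 10⁻³ kA = 54.79
  709.4 kA → 709.4
Sum: 88.87 + 2.514 + 463.2 + 54.79 + 709.4 = 1318.774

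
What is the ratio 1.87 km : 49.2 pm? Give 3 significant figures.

(1.87 × 10^3) / (49.2 × 10^-12) = 0.03801 × 10^15

38000000000000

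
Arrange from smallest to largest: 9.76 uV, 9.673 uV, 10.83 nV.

10.83 nV < 9.673 uV < 9.76 uV

9.76 uV = 0.00000976 V
9.673 uV = 0.000009673 V
10.83 nV = 0.00000001083 V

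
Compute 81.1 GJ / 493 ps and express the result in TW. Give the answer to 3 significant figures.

165000000 TW

(81.1 × 10^9) / (493 × 10^-12) = 0.1645 × 10^21 W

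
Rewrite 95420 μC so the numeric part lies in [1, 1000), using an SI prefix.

= 95.42e-3 C; 1e-3 is milli.

95.42 mC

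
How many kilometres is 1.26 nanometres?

0.00000000000126 kilometres

nano = 10^-9, kilo = 10^3; factor is 10^-12.
1.26 × 10^-12 = 0.00000000000126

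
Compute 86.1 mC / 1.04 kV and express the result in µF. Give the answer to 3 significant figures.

(86.1 × 10⁻³) / (1.04 × 10³) = 82.788 × 10⁻⁶ F

82.8 µF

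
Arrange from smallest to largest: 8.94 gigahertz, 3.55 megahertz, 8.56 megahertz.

3.55 megahertz < 8.56 megahertz < 8.94 gigahertz

8.94 gigahertz = 8940000000 hertz
3.55 megahertz = 3550000 hertz
8.56 megahertz = 8560000 hertz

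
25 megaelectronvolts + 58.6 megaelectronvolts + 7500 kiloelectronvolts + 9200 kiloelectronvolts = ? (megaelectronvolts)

In megaelectronvolts:
  25 megaelectronvolts → 25
  58.6 megaelectronvolts → 58.6
  7500 kiloelectronvolts = 7500 × 10^-3 megaelectronvolts = 7.5
  9200 kiloelectronvolts = 9200 × 10^-3 megaelectronvolts = 9.2
Sum: 25 + 58.6 + 7.5 + 9.2 = 100.3

100.3 megaelectronvolts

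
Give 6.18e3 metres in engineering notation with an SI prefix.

= 6.18e3 metres; 1e3 is kilo.

6.18 kilometres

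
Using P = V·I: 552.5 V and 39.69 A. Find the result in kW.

552.5 × 39.69 = 21928.725 W

21.928725 kW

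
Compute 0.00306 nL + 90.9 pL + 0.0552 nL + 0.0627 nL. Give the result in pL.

211.86 pL

In pL:
  0.00306 nL = 0.00306 × 10^3 pL = 3.06
  90.9 pL → 90.9
  0.0552 nL = 0.0552 × 10^3 pL = 55.2
  0.0627 nL = 0.0627 × 10^3 pL = 62.7
Sum: 3.06 + 90.9 + 55.2 + 62.7 = 211.86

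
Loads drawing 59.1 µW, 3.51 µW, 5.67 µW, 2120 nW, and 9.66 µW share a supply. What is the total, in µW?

In µW:
  59.1 µW → 59.1
  3.51 µW → 3.51
  5.67 µW → 5.67
  2120 nW = 2120 × 10^-3 µW = 2.12
  9.66 µW → 9.66
Sum: 59.1 + 3.51 + 5.67 + 2.12 + 9.66 = 80.06

80.06 µW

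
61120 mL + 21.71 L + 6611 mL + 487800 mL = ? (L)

In L:
  61120 mL = 61120 × 10^-3 L = 61.12
  21.71 L → 21.71
  6611 mL = 6611 × 10^-3 L = 6.611
  487800 mL = 487800 × 10^-3 L = 487.8
Sum: 61.12 + 21.71 + 6.611 + 487.8 = 577.241

577.241 L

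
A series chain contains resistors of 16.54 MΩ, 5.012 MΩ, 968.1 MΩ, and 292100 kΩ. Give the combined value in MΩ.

1281.752 MΩ

In MΩ:
  16.54 MΩ → 16.54
  5.012 MΩ → 5.012
  968.1 MΩ → 968.1
  292100 kΩ = 292100e-3 MΩ = 292.1
Sum: 16.54 + 5.012 + 968.1 + 292.1 = 1281.752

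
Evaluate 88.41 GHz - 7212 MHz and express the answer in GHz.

In GHz:
  88.41 GHz → 88.41
  7212 MHz = 7212e-3 GHz = 7.212
Difference: 88.41 - 7.212 = 81.198

81.198 GHz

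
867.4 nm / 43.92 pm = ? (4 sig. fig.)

(867.4 × 10⁻⁹) / (43.92 × 10⁻¹²) = 19.75 × 10³

19750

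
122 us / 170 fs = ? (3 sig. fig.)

718000000

(122e-6) / (170e-15) = 0.7176e9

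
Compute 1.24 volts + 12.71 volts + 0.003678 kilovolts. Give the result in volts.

17.628 volts

In volts:
  1.24 volts → 1.24
  12.71 volts → 12.71
  0.003678 kilovolts = 0.003678 × 10³ volts = 3.678
Sum: 1.24 + 12.71 + 3.678 = 17.628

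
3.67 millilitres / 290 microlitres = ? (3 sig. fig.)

12.7

(3.67 × 10⁻³) / (290 × 10⁻⁶) = 0.01266 × 10³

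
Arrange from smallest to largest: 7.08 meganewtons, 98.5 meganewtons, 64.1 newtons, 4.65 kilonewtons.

7.08 meganewtons = 7080000 newtons
98.5 meganewtons = 98500000 newtons
64.1 newtons = 64.1 newtons
4.65 kilonewtons = 4650 newtons

64.1 newtons < 4.65 kilonewtons < 7.08 meganewtons < 98.5 meganewtons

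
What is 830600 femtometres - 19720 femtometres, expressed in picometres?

810.88 picometres

In picometres:
  830600 femtometres = 830600e-3 picometres = 830.6
  19720 femtometres = 19720e-3 picometres = 19.72
Difference: 830.6 - 19.72 = 810.88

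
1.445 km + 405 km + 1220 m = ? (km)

407.665 km

In km:
  1.445 km → 1.445
  405 km → 405
  1220 m = 1220e-3 km = 1.22
Sum: 1.445 + 405 + 1.22 = 407.665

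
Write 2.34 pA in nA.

0.00234 nA

pico = 10⁻¹², nano = 10⁻⁹; factor is 10⁻³.
2.34 × 10⁻³ = 0.00234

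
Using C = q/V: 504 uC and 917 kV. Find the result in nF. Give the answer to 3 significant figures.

0.550 nF

(504e-6) / (917e3) = 0.54962e-9 F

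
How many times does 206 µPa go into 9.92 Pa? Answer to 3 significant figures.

(9.92) / (206e-6) = 0.04816e6

48200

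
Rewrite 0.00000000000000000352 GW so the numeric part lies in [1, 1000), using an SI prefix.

= 3.52e-9 W; 1e-9 is nano.

3.52 nW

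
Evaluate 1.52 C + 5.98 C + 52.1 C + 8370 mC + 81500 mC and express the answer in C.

149.47 C

In C:
  1.52 C → 1.52
  5.98 C → 5.98
  52.1 C → 52.1
  8370 mC = 8370e-3 C = 8.37
  81500 mC = 81500e-3 C = 81.5
Sum: 1.52 + 5.98 + 52.1 + 8.37 + 81.5 = 149.47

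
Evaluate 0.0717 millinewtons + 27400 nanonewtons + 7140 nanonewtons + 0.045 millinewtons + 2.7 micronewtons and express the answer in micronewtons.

153.94 micronewtons

In micronewtons:
  0.0717 millinewtons = 0.0717 × 10^3 micronewtons = 71.7
  27400 nanonewtons = 27400 × 10^-3 micronewtons = 27.4
  7140 nanonewtons = 7140 × 10^-3 micronewtons = 7.14
  0.045 millinewtons = 0.045 × 10^3 micronewtons = 45
  2.7 micronewtons → 2.7
Sum: 71.7 + 27.4 + 7.14 + 45 + 2.7 = 153.94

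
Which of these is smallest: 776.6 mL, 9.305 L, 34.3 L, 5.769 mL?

776.6 mL = 0.7766 L
9.305 L = 9.305 L
34.3 L = 34.3 L
5.769 mL = 0.005769 L

5.769 mL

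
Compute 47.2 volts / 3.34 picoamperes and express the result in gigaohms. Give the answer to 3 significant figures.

(47.2) / (3.34 × 10^-12) = 14.132 × 10^12 Ω

14100 gigaohms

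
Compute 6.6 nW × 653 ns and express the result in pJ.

6.6e-9 × 653e-9 = 4309.8e-18 J

0.0043098 pJ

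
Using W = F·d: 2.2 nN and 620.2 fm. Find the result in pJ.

2.2 × 10^-9 × 620.2 × 10^-15 = 1364.44 × 10^-24 J

0.00000000136444 pJ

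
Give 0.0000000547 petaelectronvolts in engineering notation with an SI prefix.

54.7 megaelectronvolts

= 54.7 × 10⁶ electronvolts; 10⁶ is mega.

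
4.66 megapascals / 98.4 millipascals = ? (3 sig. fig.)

47400000

(4.66 × 10⁶) / (98.4 × 10⁻³) = 0.04736 × 10⁹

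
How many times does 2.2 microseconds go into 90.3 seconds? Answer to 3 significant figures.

(90.3) / (2.2 × 10^-6) = 41.05 × 10^6

41000000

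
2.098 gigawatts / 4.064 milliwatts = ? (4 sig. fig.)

(2.098 × 10⁹) / (4.064 × 10⁻³) = 0.51624 × 10¹²

516200000000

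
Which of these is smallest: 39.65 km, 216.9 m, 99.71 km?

39.65 km = 39650 m
216.9 m = 216.9 m
99.71 km = 99710 m

216.9 m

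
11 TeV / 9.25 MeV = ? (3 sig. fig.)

(11 × 10¹²) / (9.25 × 10⁶) = 1.189 × 10⁶

1190000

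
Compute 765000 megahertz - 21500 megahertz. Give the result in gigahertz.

In gigahertz:
  765000 megahertz = 765000 × 10^-3 gigahertz = 765
  21500 megahertz = 21500 × 10^-3 gigahertz = 21.5
Difference: 765 - 21.5 = 743.5

743.5 gigahertz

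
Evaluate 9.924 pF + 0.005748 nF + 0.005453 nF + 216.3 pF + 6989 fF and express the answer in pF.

244.414 pF

In pF:
  9.924 pF → 9.924
  0.005748 nF = 0.005748e3 pF = 5.748
  0.005453 nF = 0.005453e3 pF = 5.453
  216.3 pF → 216.3
  6989 fF = 6989e-3 pF = 6.989
Sum: 9.924 + 5.748 + 5.453 + 216.3 + 6.989 = 244.414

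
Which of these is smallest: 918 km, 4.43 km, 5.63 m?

918 km = 918000 m
4.43 km = 4430 m
5.63 m = 5.63 m

5.63 m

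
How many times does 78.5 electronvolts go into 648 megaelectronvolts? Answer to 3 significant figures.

8250000

(648e6) / (78.5) = 8.255e6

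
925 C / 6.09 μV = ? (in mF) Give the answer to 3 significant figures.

(925) / (6.09 × 10⁻⁶) = 151.89 × 10⁶ F

152000000000 mF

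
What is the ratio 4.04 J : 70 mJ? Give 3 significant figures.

57.7

(4.04) / (70 × 10^-3) = 0.05771 × 10^3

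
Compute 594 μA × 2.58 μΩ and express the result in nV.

594 × 10⁻⁶ × 2.58 × 10⁻⁶ = 1532.52 × 10⁻¹² V

1.53252 nV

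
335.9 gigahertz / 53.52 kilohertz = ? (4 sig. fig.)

6276000

(335.9e9) / (53.52e3) = 6.2762e6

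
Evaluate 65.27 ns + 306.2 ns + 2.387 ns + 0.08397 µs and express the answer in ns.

In ns:
  65.27 ns → 65.27
  306.2 ns → 306.2
  2.387 ns → 2.387
  0.08397 µs = 0.08397 × 10³ ns = 83.97
Sum: 65.27 + 306.2 + 2.387 + 83.97 = 457.827

457.827 ns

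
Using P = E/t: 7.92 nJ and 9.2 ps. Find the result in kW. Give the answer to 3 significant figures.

(7.92 × 10⁻⁹) / (9.2 × 10⁻¹²) = 0.86087 × 10³ W

0.861 kW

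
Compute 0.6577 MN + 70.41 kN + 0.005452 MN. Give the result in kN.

733.562 kN

In kN:
  0.6577 MN = 0.6577e3 kN = 657.7
  70.41 kN → 70.41
  0.005452 MN = 0.005452e3 kN = 5.452
Sum: 657.7 + 70.41 + 5.452 = 733.562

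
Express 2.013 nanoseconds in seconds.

nano = 1e-9, (no prefix) = 1e0; factor is 1e-9.
2.013 × 1e-9 = 0.000000002013

0.000000002013 seconds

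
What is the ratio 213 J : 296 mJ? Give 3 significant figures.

(213) / (296 × 10⁻³) = 0.7196 × 10³

720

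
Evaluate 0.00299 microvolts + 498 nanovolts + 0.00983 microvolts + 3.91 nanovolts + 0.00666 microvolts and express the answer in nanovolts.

In nanovolts:
  0.00299 microvolts = 0.00299 × 10³ nanovolts = 2.99
  498 nanovolts → 498
  0.00983 microvolts = 0.00983 × 10³ nanovolts = 9.83
  3.91 nanovolts → 3.91
  0.00666 microvolts = 0.00666 × 10³ nanovolts = 6.66
Sum: 2.99 + 498 + 9.83 + 3.91 + 6.66 = 521.39

521.39 nanovolts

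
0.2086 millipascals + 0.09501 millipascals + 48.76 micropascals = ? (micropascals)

352.37 micropascals

In micropascals:
  0.2086 millipascals = 0.2086 × 10³ micropascals = 208.6
  0.09501 millipascals = 0.09501 × 10³ micropascals = 95.01
  48.76 micropascals → 48.76
Sum: 208.6 + 95.01 + 48.76 = 352.37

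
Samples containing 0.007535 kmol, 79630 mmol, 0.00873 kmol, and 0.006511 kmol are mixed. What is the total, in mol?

102.406 mol

In mol:
  0.007535 kmol = 0.007535 × 10^3 mol = 7.535
  79630 mmol = 79630 × 10^-3 mol = 79.63
  0.00873 kmol = 0.00873 × 10^3 mol = 8.73
  0.006511 kmol = 0.006511 × 10^3 mol = 6.511
Sum: 7.535 + 79.63 + 8.73 + 6.511 = 102.406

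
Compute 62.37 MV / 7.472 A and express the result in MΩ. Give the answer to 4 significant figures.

8.347 MΩ

(62.37e6) / (7.472) = 8.34716e6 Ω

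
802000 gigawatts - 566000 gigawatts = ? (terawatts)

236 terawatts

In terawatts:
  802000 gigawatts = 802000 × 10⁻³ terawatts = 802
  566000 gigawatts = 566000 × 10⁻³ terawatts = 566
Difference: 802 - 566 = 236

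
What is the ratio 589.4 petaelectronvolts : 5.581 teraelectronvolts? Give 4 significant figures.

105600

(589.4 × 10¹⁵) / (5.581 × 10¹²) = 105.61 × 10³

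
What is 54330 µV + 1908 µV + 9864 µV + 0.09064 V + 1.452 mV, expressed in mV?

In mV:
  54330 µV = 54330 × 10^-3 mV = 54.33
  1908 µV = 1908 × 10^-3 mV = 1.908
  9864 µV = 9864 × 10^-3 mV = 9.864
  0.09064 V = 0.09064 × 10^3 mV = 90.64
  1.452 mV → 1.452
Sum: 54.33 + 1.908 + 9.864 + 90.64 + 1.452 = 158.194

158.194 mV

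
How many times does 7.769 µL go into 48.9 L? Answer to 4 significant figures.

6294000

(48.9) / (7.769 × 10^-6) = 6.2942 × 10^6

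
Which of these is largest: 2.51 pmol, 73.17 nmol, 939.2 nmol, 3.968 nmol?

2.51 pmol = 0.00000000000251 mol
73.17 nmol = 0.00000007317 mol
939.2 nmol = 0.0000009392 mol
3.968 nmol = 0.000000003968 mol

939.2 nmol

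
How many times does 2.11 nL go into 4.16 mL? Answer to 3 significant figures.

(4.16 × 10^-3) / (2.11 × 10^-9) = 1.972 × 10^6

1970000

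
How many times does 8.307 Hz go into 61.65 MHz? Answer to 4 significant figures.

(61.65 × 10⁶) / (8.307) = 7.4215 × 10⁶

7421000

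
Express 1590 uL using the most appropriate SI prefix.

= 1.59 × 10^-3 L; 10^-3 is milli.

1.59 mL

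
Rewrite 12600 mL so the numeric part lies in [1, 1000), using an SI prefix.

= 12.6 L; mantissa already in [1, 1000).

12.6 L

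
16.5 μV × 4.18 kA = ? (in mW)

16.5e-6 × 4.18e3 = 68.97e-3 W

68.97 mW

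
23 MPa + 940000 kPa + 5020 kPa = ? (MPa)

In MPa:
  23 MPa → 23
  940000 kPa = 940000e-3 MPa = 940
  5020 kPa = 5020e-3 MPa = 5.02
Sum: 23 + 940 + 5.02 = 968.02

968.02 MPa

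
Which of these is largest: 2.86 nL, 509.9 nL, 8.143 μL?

2.86 nL = 0.00000000286 L
509.9 nL = 0.0000005099 L
8.143 μL = 0.000008143 L

8.143 μL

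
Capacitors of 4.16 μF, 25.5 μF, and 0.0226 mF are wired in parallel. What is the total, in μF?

52.26 μF

In μF:
  4.16 μF → 4.16
  25.5 μF → 25.5
  0.0226 mF = 0.0226 × 10^3 μF = 22.6
Sum: 4.16 + 25.5 + 22.6 = 52.26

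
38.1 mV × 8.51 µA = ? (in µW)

0.324231 µW

38.1 × 10⁻³ × 8.51 × 10⁻⁶ = 324.231 × 10⁻⁹ W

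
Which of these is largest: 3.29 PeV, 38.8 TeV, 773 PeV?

3.29 PeV = 3290000000000000 eV
38.8 TeV = 38800000000000 eV
773 PeV = 773000000000000000 eV

773 PeV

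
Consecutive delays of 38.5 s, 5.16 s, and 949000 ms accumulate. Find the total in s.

In s:
  38.5 s → 38.5
  5.16 s → 5.16
  949000 ms = 949000e-3 s = 949
Sum: 38.5 + 5.16 + 949 = 992.66

992.66 s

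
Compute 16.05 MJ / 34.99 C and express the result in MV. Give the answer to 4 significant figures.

0.4587 MV

(16.05e6) / (34.99) = 0.458702e6 V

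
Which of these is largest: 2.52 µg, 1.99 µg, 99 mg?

99 mg

2.52 µg = 0.00000252 g
1.99 µg = 0.00000199 g
99 mg = 0.099 g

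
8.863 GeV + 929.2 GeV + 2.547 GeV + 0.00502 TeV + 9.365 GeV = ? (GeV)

954.995 GeV

In GeV:
  8.863 GeV → 8.863
  929.2 GeV → 929.2
  2.547 GeV → 2.547
  0.00502 TeV = 0.00502e3 GeV = 5.02
  9.365 GeV → 9.365
Sum: 8.863 + 929.2 + 2.547 + 5.02 + 9.365 = 954.995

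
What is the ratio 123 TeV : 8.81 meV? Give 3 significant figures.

14000000000000000

(123e12) / (8.81e-3) = 13.96e15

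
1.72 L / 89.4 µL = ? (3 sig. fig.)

19200

(1.72) / (89.4 × 10^-6) = 0.01924 × 10^6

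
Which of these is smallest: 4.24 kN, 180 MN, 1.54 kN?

1.54 kN

4.24 kN = 4240 N
180 MN = 180000000 N
1.54 kN = 1540 N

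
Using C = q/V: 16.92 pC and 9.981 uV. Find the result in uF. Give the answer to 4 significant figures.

(16.92 × 10⁻¹²) / (9.981 × 10⁻⁶) = 1.69522 × 10⁻⁶ F

1.695 uF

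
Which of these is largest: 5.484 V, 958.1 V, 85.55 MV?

5.484 V = 5.484 V
958.1 V = 958.1 V
85.55 MV = 85550000 V

85.55 MV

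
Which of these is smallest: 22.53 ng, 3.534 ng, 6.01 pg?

22.53 ng = 0.00000002253 g
3.534 ng = 0.000000003534 g
6.01 pg = 0.00000000000601 g

6.01 pg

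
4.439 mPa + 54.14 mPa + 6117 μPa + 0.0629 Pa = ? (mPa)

In mPa:
  4.439 mPa → 4.439
  54.14 mPa → 54.14
  6117 μPa = 6117e-3 mPa = 6.117
  0.0629 Pa = 0.0629e3 mPa = 62.9
Sum: 4.439 + 54.14 + 6.117 + 62.9 = 127.596

127.596 mPa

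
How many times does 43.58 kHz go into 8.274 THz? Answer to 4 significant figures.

189900000

(8.274 × 10^12) / (43.58 × 10^3) = 0.18986 × 10^9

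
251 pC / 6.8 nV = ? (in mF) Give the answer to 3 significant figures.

(251 × 10^-12) / (6.8 × 10^-9) = 36.912 × 10^-3 F

36.9 mF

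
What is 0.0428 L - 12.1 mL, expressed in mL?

30.7 mL

In mL:
  0.0428 L = 0.0428 × 10³ mL = 42.8
  12.1 mL → 12.1
Difference: 42.8 - 12.1 = 30.7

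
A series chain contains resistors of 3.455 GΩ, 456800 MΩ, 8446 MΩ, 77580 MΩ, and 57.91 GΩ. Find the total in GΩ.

604.191 GΩ

In GΩ:
  3.455 GΩ → 3.455
  456800 MΩ = 456800 × 10^-3 GΩ = 456.8
  8446 MΩ = 8446 × 10^-3 GΩ = 8.446
  77580 MΩ = 77580 × 10^-3 GΩ = 77.58
  57.91 GΩ → 57.91
Sum: 3.455 + 456.8 + 8.446 + 77.58 + 57.91 = 604.191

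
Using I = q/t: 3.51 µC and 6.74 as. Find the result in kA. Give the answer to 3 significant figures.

521000000 kA

(3.51e-6) / (6.74e-18) = 0.52077e12 A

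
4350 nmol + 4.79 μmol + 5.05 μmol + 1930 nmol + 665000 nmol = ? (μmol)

681.12 μmol

In μmol:
  4350 nmol = 4350 × 10^-3 μmol = 4.35
  4.79 μmol → 4.79
  5.05 μmol → 5.05
  1930 nmol = 1930 × 10^-3 μmol = 1.93
  665000 nmol = 665000 × 10^-3 μmol = 665
Sum: 4.35 + 4.79 + 5.05 + 1.93 + 665 = 681.12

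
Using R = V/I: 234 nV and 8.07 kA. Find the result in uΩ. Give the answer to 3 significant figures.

(234 × 10⁻⁹) / (8.07 × 10³) = 28.996 × 10⁻¹² Ω

0.0000290 uΩ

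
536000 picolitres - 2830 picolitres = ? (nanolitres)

533.17 nanolitres

In nanolitres:
  536000 picolitres = 536000e-3 nanolitres = 536
  2830 picolitres = 2830e-3 nanolitres = 2.83
Difference: 536 - 2.83 = 533.17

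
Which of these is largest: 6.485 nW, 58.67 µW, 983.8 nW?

58.67 µW

6.485 nW = 0.000000006485 W
58.67 µW = 0.00005867 W
983.8 nW = 0.0000009838 W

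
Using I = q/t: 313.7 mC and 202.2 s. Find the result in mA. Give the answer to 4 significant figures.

(313.7 × 10^-3) / (202.2) = 1.55143 × 10^-3 A

1.551 mA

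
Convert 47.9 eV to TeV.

(no prefix) = 1e0, tera = 1e12; factor is 1e-12.
47.9 × 1e-12 = 0.0000000000479

0.0000000000479 TeV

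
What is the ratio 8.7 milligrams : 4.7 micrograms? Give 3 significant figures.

(8.7 × 10^-3) / (4.7 × 10^-6) = 1.851 × 10^3

1850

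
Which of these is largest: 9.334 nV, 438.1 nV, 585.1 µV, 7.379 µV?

585.1 µV

9.334 nV = 0.000000009334 V
438.1 nV = 0.0000004381 V
585.1 µV = 0.0005851 V
7.379 µV = 0.000007379 V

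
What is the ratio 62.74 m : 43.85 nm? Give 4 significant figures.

1431000000

(62.74) / (43.85e-9) = 1.4308e9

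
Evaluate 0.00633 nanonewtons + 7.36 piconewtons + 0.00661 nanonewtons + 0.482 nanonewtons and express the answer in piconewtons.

502.3 piconewtons

In piconewtons:
  0.00633 nanonewtons = 0.00633e3 piconewtons = 6.33
  7.36 piconewtons → 7.36
  0.00661 nanonewtons = 0.00661e3 piconewtons = 6.61
  0.482 nanonewtons = 0.482e3 piconewtons = 482
Sum: 6.33 + 7.36 + 6.61 + 482 = 502.3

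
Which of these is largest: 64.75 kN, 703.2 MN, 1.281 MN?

64.75 kN = 64750 N
703.2 MN = 703200000 N
1.281 MN = 1281000 N

703.2 MN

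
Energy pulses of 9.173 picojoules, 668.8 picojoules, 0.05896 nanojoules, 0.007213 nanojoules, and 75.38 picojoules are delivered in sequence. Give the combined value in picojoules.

In picojoules:
  9.173 picojoules → 9.173
  668.8 picojoules → 668.8
  0.05896 nanojoules = 0.05896 × 10^3 picojoules = 58.96
  0.007213 nanojoules = 0.007213 × 10^3 picojoules = 7.213
  75.38 picojoules → 75.38
Sum: 9.173 + 668.8 + 58.96 + 7.213 + 75.38 = 819.526

819.526 picojoules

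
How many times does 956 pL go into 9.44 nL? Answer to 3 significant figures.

(9.44 × 10^-9) / (956 × 10^-12) = 0.009874 × 10^3

9.87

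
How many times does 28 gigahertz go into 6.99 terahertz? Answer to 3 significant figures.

250

(6.99e12) / (28e9) = 0.2496e3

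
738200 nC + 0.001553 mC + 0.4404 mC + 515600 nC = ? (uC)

1695.753 uC

In uC:
  738200 nC = 738200 × 10⁻³ uC = 738.2
  0.001553 mC = 0.001553 × 10³ uC = 1.553
  0.4404 mC = 0.4404 × 10³ uC = 440.4
  515600 nC = 515600 × 10⁻³ uC = 515.6
Sum: 738.2 + 1.553 + 440.4 + 515.6 = 1695.753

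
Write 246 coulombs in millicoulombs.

(no prefix) = 1e0, milli = 1e-3; factor is 1e3.
246 × 1e3 = 246000

246000 millicoulombs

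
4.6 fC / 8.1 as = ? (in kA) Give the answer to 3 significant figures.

(4.6 × 10⁻¹⁵) / (8.1 × 10⁻¹⁸) = 0.5679 × 10³ A

0.568 kA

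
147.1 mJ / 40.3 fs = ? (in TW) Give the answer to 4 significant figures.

3.650 TW

(147.1 × 10^-3) / (40.3 × 10^-15) = 3.65012 × 10^12 W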